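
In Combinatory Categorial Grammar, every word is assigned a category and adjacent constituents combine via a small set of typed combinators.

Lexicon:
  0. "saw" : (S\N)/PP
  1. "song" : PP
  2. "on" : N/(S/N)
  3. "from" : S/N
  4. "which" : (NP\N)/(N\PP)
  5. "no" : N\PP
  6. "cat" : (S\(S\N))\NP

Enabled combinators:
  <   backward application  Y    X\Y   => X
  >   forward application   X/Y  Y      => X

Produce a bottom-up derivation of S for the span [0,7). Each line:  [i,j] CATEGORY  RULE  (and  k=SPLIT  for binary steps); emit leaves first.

[0,1] (S\N)/PP  lex  "saw"
[1,2] PP  lex  "song"
[0,2] S\N  >  k=1
[2,3] N/(S/N)  lex  "on"
[3,4] S/N  lex  "from"
[2,4] N  >  k=3
[4,5] (NP\N)/(N\PP)  lex  "which"
[5,6] N\PP  lex  "no"
[4,6] NP\N  >  k=5
[2,6] NP  <  k=4
[6,7] (S\(S\N))\NP  lex  "cat"
[2,7] S\(S\N)  <  k=6
[0,7] S  <  k=2

[0,7] S   <
  [0,2] S\N   >
    [0,1] "saw" : (S\N)/PP
    [1,2] "song" : PP
  [2,7] S\(S\N)   <
    [2,6] NP   <
      [2,4] N   >
        [2,3] "on" : N/(S/N)
        [3,4] "from" : S/N
      [4,6] NP\N   >
        [4,5] "which" : (NP\N)/(N\PP)
        [5,6] "no" : N\PP
    [6,7] "cat" : (S\(S\N))\NP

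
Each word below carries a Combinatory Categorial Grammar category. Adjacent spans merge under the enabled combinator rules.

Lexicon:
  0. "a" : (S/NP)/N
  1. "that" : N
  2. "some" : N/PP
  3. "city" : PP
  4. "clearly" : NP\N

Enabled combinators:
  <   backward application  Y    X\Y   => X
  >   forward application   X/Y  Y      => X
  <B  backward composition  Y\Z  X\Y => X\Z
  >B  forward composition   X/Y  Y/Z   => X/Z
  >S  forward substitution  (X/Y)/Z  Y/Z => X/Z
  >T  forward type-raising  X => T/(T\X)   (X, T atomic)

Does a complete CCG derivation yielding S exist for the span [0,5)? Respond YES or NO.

[0,5] S   >
  [0,2] S/NP   >
    [0,1] "a" : (S/NP)/N
    [1,2] "that" : N
  [2,5] NP   <
    [2,4] N   >
      [2,3] "some" : N/PP
      [3,4] "city" : PP
    [4,5] "clearly" : NP\N

YES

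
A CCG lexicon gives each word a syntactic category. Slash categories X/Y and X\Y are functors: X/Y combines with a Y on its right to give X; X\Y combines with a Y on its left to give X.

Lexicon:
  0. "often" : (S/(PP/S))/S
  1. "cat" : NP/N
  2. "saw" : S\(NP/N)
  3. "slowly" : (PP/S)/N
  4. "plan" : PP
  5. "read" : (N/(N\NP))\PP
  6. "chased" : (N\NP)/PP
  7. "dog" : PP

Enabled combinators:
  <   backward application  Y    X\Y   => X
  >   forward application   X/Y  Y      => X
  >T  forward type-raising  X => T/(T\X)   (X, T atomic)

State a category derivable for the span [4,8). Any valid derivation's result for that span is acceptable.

N

[0,8] S   >
  [0,3] S/(PP/S)   >
    [0,1] "often" : (S/(PP/S))/S
    [1,3] S   <
      [1,2] "cat" : NP/N
      [2,3] "saw" : S\(NP/N)
  [3,8] PP/S   >
    [3,4] "slowly" : (PP/S)/N
    [4,8] N   >
      [4,6] N/(N\NP)   <
        [4,5] "plan" : PP
        [5,6] "read" : (N/(N\NP))\PP
      [6,8] N\NP   >
        [6,7] "chased" : (N\NP)/PP
        [7,8] "dog" : PP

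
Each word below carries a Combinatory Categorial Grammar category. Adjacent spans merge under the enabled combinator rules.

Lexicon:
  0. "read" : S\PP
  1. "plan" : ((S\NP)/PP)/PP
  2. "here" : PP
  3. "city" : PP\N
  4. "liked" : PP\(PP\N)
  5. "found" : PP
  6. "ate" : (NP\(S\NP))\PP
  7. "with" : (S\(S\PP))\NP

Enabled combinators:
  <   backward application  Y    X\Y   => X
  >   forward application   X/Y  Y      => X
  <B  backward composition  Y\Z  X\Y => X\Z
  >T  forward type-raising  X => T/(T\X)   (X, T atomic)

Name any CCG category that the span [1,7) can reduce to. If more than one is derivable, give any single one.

[0,8] S   <
  [0,1] "read" : S\PP
  [1,8] S\(S\PP)   <
    [1,7] NP   <
      [1,5] S\NP   >
        [1,3] (S\NP)/PP   >
          [1,2] "plan" : ((S\NP)/PP)/PP
          [2,3] "here" : PP
        [3,5] PP   <
          [3,4] "city" : PP\N
          [4,5] "liked" : PP\(PP\N)
      [5,7] NP\(S\NP)   <
        [5,6] "found" : PP
        [6,7] "ate" : (NP\(S\NP))\PP
    [7,8] "with" : (S\(S\PP))\NP

NP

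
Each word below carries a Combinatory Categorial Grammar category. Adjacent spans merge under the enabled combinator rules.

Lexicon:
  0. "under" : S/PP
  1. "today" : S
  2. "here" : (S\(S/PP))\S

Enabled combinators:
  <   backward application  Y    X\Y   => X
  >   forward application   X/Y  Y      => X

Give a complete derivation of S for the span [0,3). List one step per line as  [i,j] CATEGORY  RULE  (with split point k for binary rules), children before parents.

[0,3] S   <
  [0,1] "under" : S/PP
  [1,3] S\(S/PP)   <
    [1,2] "today" : S
    [2,3] "here" : (S\(S/PP))\S

[0,1] S/PP  lex  "under"
[1,2] S  lex  "today"
[2,3] (S\(S/PP))\S  lex  "here"
[1,3] S\(S/PP)  <  k=2
[0,3] S  <  k=1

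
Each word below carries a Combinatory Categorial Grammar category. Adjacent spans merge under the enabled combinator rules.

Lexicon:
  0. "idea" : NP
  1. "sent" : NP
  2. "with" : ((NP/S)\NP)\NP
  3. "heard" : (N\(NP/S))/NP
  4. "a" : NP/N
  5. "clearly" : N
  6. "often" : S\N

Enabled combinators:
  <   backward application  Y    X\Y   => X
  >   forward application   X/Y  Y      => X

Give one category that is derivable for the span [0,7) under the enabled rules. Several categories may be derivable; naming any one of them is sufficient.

[0,7] S   <
  [0,6] N   <
    [0,3] NP/S   <
      [0,1] "idea" : NP
      [1,3] (NP/S)\NP   <
        [1,2] "sent" : NP
        [2,3] "with" : ((NP/S)\NP)\NP
    [3,6] N\(NP/S)   >
      [3,4] "heard" : (N\(NP/S))/NP
      [4,6] NP   >
        [4,5] "a" : NP/N
        [5,6] "clearly" : N
  [6,7] "often" : S\N

S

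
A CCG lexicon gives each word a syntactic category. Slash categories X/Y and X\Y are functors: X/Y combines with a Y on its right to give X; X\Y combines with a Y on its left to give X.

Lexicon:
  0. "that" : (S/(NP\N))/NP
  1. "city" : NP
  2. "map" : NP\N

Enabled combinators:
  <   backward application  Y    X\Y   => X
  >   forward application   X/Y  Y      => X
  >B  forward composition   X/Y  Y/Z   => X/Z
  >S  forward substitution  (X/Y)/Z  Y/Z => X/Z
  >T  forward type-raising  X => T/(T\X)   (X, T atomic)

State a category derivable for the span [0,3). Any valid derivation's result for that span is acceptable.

S

[0,3] S   >
  [0,2] S/(NP\N)   >
    [0,1] "that" : (S/(NP\N))/NP
    [1,2] "city" : NP
  [2,3] "map" : NP\N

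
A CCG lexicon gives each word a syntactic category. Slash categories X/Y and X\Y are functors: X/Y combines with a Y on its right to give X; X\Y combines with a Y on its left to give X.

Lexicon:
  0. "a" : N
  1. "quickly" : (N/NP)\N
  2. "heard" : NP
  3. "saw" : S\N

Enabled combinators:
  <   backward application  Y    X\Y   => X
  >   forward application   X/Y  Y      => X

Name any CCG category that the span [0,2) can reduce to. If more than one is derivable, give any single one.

[0,4] S   <
  [0,3] N   >
    [0,2] N/NP   <
      [0,1] "a" : N
      [1,2] "quickly" : (N/NP)\N
    [2,3] "heard" : NP
  [3,4] "saw" : S\N

N/NP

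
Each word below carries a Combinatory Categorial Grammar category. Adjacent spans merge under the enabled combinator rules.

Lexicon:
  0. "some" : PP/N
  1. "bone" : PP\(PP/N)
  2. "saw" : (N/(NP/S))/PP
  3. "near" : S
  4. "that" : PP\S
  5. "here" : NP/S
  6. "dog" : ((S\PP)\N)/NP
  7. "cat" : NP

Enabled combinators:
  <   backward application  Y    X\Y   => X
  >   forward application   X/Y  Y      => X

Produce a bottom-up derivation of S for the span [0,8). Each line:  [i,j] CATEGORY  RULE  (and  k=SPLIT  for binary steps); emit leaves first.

[0,1] PP/N  lex  "some"
[1,2] PP\(PP/N)  lex  "bone"
[0,2] PP  <  k=1
[2,3] (N/(NP/S))/PP  lex  "saw"
[3,4] S  lex  "near"
[4,5] PP\S  lex  "that"
[3,5] PP  <  k=4
[2,5] N/(NP/S)  >  k=3
[5,6] NP/S  lex  "here"
[2,6] N  >  k=5
[6,7] ((S\PP)\N)/NP  lex  "dog"
[7,8] NP  lex  "cat"
[6,8] (S\PP)\N  >  k=7
[2,8] S\PP  <  k=6
[0,8] S  <  k=2

[0,8] S   <
  [0,2] PP   <
    [0,1] "some" : PP/N
    [1,2] "bone" : PP\(PP/N)
  [2,8] S\PP   <
    [2,6] N   >
      [2,5] N/(NP/S)   >
        [2,3] "saw" : (N/(NP/S))/PP
        [3,5] PP   <
          [3,4] "near" : S
          [4,5] "that" : PP\S
      [5,6] "here" : NP/S
    [6,8] (S\PP)\N   >
      [6,7] "dog" : ((S\PP)\N)/NP
      [7,8] "cat" : NP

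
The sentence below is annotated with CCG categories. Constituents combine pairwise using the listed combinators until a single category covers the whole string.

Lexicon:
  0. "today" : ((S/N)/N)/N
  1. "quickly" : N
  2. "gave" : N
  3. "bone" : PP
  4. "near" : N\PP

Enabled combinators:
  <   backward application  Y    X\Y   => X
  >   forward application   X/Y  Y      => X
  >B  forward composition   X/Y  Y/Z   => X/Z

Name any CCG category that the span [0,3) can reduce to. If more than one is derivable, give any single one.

[0,5] S   >
  [0,3] S/N   >
    [0,2] (S/N)/N   >
      [0,1] "today" : ((S/N)/N)/N
      [1,2] "quickly" : N
    [2,3] "gave" : N
  [3,5] N   <
    [3,4] "bone" : PP
    [4,5] "near" : N\PP

S/N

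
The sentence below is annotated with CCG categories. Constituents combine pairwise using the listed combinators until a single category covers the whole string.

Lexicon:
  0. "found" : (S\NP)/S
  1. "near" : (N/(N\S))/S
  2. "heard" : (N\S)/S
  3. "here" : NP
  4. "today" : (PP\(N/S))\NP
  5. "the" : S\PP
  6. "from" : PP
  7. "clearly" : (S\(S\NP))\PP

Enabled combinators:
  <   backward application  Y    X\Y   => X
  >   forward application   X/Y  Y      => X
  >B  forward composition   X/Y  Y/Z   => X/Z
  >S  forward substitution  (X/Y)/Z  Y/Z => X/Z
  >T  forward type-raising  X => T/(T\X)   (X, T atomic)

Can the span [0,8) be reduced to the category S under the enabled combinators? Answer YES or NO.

YES

[0,8] S   <
  [0,6] S\NP   >
    [0,1] "found" : (S\NP)/S
    [1,6] S   <
      [1,5] PP   <
        [1,3] N/S   >S
          [1,2] "near" : (N/(N\S))/S
          [2,3] "heard" : (N\S)/S
        [3,5] PP\(N/S)   <
          [3,4] "here" : NP
          [4,5] "today" : (PP\(N/S))\NP
      [5,6] "the" : S\PP
  [6,8] S\(S\NP)   <
    [6,7] "from" : PP
    [7,8] "clearly" : (S\(S\NP))\PP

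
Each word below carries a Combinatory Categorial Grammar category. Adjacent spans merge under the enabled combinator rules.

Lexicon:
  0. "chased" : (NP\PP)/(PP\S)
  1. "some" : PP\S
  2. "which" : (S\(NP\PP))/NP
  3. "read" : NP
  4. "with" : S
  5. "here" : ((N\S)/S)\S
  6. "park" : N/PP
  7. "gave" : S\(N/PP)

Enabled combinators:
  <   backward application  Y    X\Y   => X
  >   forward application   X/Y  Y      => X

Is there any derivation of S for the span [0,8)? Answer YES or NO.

NO

(NP\PP)/(PP\S) PP\S (S\(NP\PP))/NP NP S ((N\S)/S)\S N/PP S\(N/PP)
CKY chart[0,8] = {N}; S ∉ chart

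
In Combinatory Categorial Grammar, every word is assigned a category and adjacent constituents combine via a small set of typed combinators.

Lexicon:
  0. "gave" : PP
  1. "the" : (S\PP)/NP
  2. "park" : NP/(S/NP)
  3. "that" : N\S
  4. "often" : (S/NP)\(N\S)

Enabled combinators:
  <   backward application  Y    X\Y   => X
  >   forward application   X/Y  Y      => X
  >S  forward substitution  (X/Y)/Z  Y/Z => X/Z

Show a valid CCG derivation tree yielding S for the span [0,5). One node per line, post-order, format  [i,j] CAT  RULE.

[0,5] S   <
  [0,1] "gave" : PP
  [1,5] S\PP   >
    [1,2] "the" : (S\PP)/NP
    [2,5] NP   >
      [2,3] "park" : NP/(S/NP)
      [3,5] S/NP   <
        [3,4] "that" : N\S
        [4,5] "often" : (S/NP)\(N\S)

[0,1] PP  lex  "gave"
[1,2] (S\PP)/NP  lex  "the"
[2,3] NP/(S/NP)  lex  "park"
[3,4] N\S  lex  "that"
[4,5] (S/NP)\(N\S)  lex  "often"
[3,5] S/NP  <  k=4
[2,5] NP  >  k=3
[1,5] S\PP  >  k=2
[0,5] S  <  k=1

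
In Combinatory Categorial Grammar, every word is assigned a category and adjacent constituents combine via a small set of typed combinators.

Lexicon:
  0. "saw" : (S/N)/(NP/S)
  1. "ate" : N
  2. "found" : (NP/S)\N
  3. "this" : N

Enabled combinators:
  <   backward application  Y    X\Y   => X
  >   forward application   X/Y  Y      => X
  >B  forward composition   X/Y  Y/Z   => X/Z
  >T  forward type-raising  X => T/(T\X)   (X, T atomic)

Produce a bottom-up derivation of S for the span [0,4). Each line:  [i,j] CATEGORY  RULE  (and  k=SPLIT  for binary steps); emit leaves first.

[0,1] (S/N)/(NP/S)  lex  "saw"
[1,2] N  lex  "ate"
[2,3] (NP/S)\N  lex  "found"
[1,3] NP/S  <  k=2
[0,3] S/N  >  k=1
[3,4] N  lex  "this"
[0,4] S  >  k=3

[0,4] S   >
  [0,3] S/N   >
    [0,1] "saw" : (S/N)/(NP/S)
    [1,3] NP/S   <
      [1,2] "ate" : N
      [2,3] "found" : (NP/S)\N
  [3,4] "this" : N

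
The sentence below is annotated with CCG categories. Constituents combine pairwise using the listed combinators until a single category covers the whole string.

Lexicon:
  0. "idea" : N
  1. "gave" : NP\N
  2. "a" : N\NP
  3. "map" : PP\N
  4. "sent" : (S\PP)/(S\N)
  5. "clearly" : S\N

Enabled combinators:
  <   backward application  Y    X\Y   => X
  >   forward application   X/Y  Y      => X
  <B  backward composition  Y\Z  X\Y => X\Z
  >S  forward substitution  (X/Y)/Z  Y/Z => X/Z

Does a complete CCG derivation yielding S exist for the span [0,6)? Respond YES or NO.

YES

[0,6] S   <
  [0,4] PP   <
    [0,1] "idea" : N
    [1,4] PP\N   <B
      [1,2] "gave" : NP\N
      [2,4] PP\NP   <B
        [2,3] "a" : N\NP
        [3,4] "map" : PP\N
  [4,6] S\PP   >
    [4,5] "sent" : (S\PP)/(S\N)
    [5,6] "clearly" : S\N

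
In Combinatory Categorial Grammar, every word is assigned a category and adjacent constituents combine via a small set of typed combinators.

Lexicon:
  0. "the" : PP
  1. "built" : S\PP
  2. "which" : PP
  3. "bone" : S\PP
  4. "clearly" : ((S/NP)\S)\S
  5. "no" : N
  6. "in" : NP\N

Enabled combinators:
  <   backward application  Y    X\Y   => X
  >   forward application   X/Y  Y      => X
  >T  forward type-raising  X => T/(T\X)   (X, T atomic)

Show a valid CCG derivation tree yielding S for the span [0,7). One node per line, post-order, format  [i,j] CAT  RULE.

[0,1] PP  lex  "the"
[0,1] S/(S\PP)  >T
[1,2] S\PP  lex  "built"
[0,2] S  >  k=1
[2,3] PP  lex  "which"
[3,4] S\PP  lex  "bone"
[2,4] S  <  k=3
[4,5] ((S/NP)\S)\S  lex  "clearly"
[2,5] (S/NP)\S  <  k=4
[0,5] S/NP  <  k=2
[5,6] N  lex  "no"
[6,7] NP\N  lex  "in"
[5,7] NP  <  k=6
[0,7] S  >  k=5

[0,7] S   >
  [0,5] S/NP   <
    [0,2] S   >
      [0,1] S/(S\PP)   >T
        [0,1] "the" : PP
      [1,2] "built" : S\PP
    [2,5] (S/NP)\S   <
      [2,4] S   <
        [2,3] "which" : PP
        [3,4] "bone" : S\PP
      [4,5] "clearly" : ((S/NP)\S)\S
  [5,7] NP   <
    [5,6] "no" : N
    [6,7] "in" : NP\N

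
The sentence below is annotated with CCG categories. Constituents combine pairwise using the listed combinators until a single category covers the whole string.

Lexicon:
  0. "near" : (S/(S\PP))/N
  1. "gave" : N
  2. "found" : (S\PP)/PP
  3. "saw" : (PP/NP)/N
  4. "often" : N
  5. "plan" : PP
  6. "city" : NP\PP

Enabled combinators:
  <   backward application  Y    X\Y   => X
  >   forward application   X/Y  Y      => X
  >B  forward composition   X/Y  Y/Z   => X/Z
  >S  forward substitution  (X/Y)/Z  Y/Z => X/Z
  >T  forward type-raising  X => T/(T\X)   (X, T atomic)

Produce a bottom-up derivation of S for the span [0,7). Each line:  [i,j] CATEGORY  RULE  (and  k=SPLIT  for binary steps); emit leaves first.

[0,1] (S/(S\PP))/N  lex  "near"
[1,2] N  lex  "gave"
[0,2] S/(S\PP)  >  k=1
[2,3] (S\PP)/PP  lex  "found"
[3,4] (PP/NP)/N  lex  "saw"
[4,5] N  lex  "often"
[3,5] PP/NP  >  k=4
[5,6] PP  lex  "plan"
[6,7] NP\PP  lex  "city"
[5,7] NP  <  k=6
[3,7] PP  >  k=5
[2,7] S\PP  >  k=3
[0,7] S  >  k=2

[0,7] S   >
  [0,2] S/(S\PP)   >
    [0,1] "near" : (S/(S\PP))/N
    [1,2] "gave" : N
  [2,7] S\PP   >
    [2,3] "found" : (S\PP)/PP
    [3,7] PP   >
      [3,5] PP/NP   >
        [3,4] "saw" : (PP/NP)/N
        [4,5] "often" : N
      [5,7] NP   <
        [5,6] "plan" : PP
        [6,7] "city" : NP\PP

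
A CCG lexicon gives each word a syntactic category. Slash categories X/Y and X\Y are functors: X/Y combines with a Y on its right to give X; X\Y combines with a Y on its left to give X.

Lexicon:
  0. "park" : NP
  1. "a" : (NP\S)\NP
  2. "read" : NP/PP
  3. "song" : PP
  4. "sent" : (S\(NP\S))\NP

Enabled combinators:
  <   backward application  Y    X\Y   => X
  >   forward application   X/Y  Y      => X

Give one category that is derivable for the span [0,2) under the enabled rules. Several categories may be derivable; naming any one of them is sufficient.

NP\S

[0,5] S   <
  [0,2] NP\S   <
    [0,1] "park" : NP
    [1,2] "a" : (NP\S)\NP
  [2,5] S\(NP\S)   <
    [2,4] NP   >
      [2,3] "read" : NP/PP
      [3,4] "song" : PP
    [4,5] "sent" : (S\(NP\S))\NP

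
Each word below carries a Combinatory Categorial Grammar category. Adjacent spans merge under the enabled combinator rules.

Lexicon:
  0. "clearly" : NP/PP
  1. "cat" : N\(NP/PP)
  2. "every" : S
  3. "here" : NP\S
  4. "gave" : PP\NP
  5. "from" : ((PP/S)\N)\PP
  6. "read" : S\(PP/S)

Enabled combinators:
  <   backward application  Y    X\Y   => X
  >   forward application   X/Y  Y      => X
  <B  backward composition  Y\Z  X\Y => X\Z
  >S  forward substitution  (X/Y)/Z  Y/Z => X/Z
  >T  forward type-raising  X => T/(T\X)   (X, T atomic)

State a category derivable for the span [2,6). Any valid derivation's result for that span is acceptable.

[0,7] S   <
  [0,6] PP/S   <
    [0,2] N   <
      [0,1] "clearly" : NP/PP
      [1,2] "cat" : N\(NP/PP)
    [2,6] (PP/S)\N   <
      [2,5] PP   <
        [2,4] NP   >
          [2,3] NP/(NP\S)   >T
            [2,3] "every" : S
          [3,4] "here" : NP\S
        [4,5] "gave" : PP\NP
      [5,6] "from" : ((PP/S)\N)\PP
  [6,7] "read" : S\(PP/S)

(PP/S)\N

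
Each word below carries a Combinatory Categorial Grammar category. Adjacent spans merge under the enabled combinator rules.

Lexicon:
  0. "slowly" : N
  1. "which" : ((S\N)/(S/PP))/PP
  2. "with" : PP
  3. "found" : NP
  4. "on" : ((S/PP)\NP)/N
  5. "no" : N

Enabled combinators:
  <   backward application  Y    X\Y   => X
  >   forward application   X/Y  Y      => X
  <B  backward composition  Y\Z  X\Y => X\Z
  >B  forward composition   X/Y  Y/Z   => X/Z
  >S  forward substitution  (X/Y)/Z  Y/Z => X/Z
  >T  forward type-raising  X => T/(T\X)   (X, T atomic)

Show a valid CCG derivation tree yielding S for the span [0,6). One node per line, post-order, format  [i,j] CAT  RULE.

[0,1] N  lex  "slowly"
[0,1] S/(S\N)  >T
[1,2] ((S\N)/(S/PP))/PP  lex  "which"
[2,3] PP  lex  "with"
[1,3] (S\N)/(S/PP)  >  k=2
[3,4] NP  lex  "found"
[4,5] ((S/PP)\NP)/N  lex  "on"
[5,6] N  lex  "no"
[4,6] (S/PP)\NP  >  k=5
[3,6] S/PP  <  k=4
[1,6] S\N  >  k=3
[0,6] S  >  k=1

[0,6] S   >
  [0,1] S/(S\N)   >T
    [0,1] "slowly" : N
  [1,6] S\N   >
    [1,3] (S\N)/(S/PP)   >
      [1,2] "which" : ((S\N)/(S/PP))/PP
      [2,3] "with" : PP
    [3,6] S/PP   <
      [3,4] "found" : NP
      [4,6] (S/PP)\NP   >
        [4,5] "on" : ((S/PP)\NP)/N
        [5,6] "no" : N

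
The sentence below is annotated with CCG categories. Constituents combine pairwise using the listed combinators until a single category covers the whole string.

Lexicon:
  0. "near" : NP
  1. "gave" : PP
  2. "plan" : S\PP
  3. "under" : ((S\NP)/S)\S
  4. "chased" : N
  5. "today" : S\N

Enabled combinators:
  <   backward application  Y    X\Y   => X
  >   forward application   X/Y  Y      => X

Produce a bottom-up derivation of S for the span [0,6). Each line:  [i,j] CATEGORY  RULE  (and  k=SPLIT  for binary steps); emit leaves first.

[0,1] NP  lex  "near"
[1,2] PP  lex  "gave"
[2,3] S\PP  lex  "plan"
[1,3] S  <  k=2
[3,4] ((S\NP)/S)\S  lex  "under"
[1,4] (S\NP)/S  <  k=3
[4,5] N  lex  "chased"
[5,6] S\N  lex  "today"
[4,6] S  <  k=5
[1,6] S\NP  >  k=4
[0,6] S  <  k=1

[0,6] S   <
  [0,1] "near" : NP
  [1,6] S\NP   >
    [1,4] (S\NP)/S   <
      [1,3] S   <
        [1,2] "gave" : PP
        [2,3] "plan" : S\PP
      [3,4] "under" : ((S\NP)/S)\S
    [4,6] S   <
      [4,5] "chased" : N
      [5,6] "today" : S\N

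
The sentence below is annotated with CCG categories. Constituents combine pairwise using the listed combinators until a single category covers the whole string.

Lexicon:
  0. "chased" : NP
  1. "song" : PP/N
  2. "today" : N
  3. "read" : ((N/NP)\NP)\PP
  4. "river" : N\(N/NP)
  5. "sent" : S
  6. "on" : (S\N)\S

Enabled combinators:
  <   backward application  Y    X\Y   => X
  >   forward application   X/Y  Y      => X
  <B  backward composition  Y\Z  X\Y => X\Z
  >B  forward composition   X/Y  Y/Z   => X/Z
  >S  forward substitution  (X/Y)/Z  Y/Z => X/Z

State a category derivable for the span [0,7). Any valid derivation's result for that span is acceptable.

[0,7] S   <
  [0,5] N   <
    [0,4] N/NP   <
      [0,1] "chased" : NP
      [1,4] (N/NP)\NP   <
        [1,3] PP   >
          [1,2] "song" : PP/N
          [2,3] "today" : N
        [3,4] "read" : ((N/NP)\NP)\PP
    [4,5] "river" : N\(N/NP)
  [5,7] S\N   <
    [5,6] "sent" : S
    [6,7] "on" : (S\N)\S

S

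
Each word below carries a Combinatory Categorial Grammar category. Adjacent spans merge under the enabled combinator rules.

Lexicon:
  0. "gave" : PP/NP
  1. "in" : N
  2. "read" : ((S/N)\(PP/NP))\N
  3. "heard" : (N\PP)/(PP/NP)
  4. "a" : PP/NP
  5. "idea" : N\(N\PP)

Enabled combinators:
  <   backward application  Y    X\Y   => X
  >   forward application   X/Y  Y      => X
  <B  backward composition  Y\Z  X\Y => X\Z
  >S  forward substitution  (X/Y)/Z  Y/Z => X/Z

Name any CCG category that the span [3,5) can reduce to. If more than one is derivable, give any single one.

N\PP

[0,6] S   >
  [0,3] S/N   <
    [0,1] "gave" : PP/NP
    [1,3] (S/N)\(PP/NP)   <
      [1,2] "in" : N
      [2,3] "read" : ((S/N)\(PP/NP))\N
  [3,6] N   <
    [3,5] N\PP   >
      [3,4] "heard" : (N\PP)/(PP/NP)
      [4,5] "a" : PP/NP
    [5,6] "idea" : N\(N\PP)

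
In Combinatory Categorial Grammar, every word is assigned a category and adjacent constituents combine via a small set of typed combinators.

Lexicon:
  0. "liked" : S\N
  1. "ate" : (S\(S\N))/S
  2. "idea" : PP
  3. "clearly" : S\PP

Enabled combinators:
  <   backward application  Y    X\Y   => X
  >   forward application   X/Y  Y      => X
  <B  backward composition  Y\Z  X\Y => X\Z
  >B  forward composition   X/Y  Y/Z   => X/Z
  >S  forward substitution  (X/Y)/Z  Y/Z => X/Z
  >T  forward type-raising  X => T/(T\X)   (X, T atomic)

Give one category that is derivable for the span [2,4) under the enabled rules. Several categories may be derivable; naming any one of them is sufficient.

S

[0,4] S   <
  [0,1] "liked" : S\N
  [1,4] S\(S\N)   >
    [1,2] "ate" : (S\(S\N))/S
    [2,4] S   <
      [2,3] "idea" : PP
      [3,4] "clearly" : S\PP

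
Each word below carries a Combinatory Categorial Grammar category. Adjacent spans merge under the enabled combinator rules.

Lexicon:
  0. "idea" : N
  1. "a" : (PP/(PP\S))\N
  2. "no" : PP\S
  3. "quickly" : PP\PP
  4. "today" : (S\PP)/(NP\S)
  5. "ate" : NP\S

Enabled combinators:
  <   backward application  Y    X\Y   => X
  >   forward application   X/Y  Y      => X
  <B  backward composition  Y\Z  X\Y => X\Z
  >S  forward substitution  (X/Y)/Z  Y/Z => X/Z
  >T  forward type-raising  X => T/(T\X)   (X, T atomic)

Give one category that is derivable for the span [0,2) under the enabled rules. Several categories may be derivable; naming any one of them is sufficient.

[0,6] S   <
  [0,3] PP   >
    [0,2] PP/(PP\S)   <
      [0,1] "idea" : N
      [1,2] "a" : (PP/(PP\S))\N
    [2,3] "no" : PP\S
  [3,6] S\PP   <B
    [3,4] "quickly" : PP\PP
    [4,6] S\PP   >
      [4,5] "today" : (S\PP)/(NP\S)
      [5,6] "ate" : NP\S

PP/(PP\S)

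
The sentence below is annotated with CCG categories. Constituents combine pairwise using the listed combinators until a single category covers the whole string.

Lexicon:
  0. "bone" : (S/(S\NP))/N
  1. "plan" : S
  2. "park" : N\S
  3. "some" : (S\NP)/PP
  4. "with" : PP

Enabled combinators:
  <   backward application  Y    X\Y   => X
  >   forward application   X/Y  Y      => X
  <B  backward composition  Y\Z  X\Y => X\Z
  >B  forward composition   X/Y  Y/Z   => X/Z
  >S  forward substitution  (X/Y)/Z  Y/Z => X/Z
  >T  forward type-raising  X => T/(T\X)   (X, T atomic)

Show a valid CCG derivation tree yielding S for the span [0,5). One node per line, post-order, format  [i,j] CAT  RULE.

[0,5] S   >
  [0,3] S/(S\NP)   >
    [0,1] "bone" : (S/(S\NP))/N
    [1,3] N   <
      [1,2] "plan" : S
      [2,3] "park" : N\S
  [3,5] S\NP   >
    [3,4] "some" : (S\NP)/PP
    [4,5] "with" : PP

[0,1] (S/(S\NP))/N  lex  "bone"
[1,2] S  lex  "plan"
[2,3] N\S  lex  "park"
[1,3] N  <  k=2
[0,3] S/(S\NP)  >  k=1
[3,4] (S\NP)/PP  lex  "some"
[4,5] PP  lex  "with"
[3,5] S\NP  >  k=4
[0,5] S  >  k=3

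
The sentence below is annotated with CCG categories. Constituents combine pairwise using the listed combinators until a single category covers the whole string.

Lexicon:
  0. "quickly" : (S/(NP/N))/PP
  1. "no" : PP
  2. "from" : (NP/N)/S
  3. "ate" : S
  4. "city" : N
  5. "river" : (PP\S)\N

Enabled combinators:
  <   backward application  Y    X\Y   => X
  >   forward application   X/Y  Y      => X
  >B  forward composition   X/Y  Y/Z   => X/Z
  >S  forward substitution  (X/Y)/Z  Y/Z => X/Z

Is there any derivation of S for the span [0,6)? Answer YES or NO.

NO

(S/(NP/N))/PP PP (NP/N)/S S N (PP\S)\N
CKY chart[0,6] = {PP}; S ∉ chart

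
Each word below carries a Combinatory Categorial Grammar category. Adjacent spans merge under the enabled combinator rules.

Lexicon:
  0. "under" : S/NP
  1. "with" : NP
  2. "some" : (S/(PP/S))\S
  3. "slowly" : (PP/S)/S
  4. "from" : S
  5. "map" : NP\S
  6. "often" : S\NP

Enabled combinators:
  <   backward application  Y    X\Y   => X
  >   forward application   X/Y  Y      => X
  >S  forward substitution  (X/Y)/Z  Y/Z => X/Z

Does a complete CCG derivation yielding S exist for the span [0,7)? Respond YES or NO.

YES

[0,7] S   <
  [0,6] NP   <
    [0,5] S   >
      [0,3] S/(PP/S)   <
        [0,2] S   >
          [0,1] "under" : S/NP
          [1,2] "with" : NP
        [2,3] "some" : (S/(PP/S))\S
      [3,5] PP/S   >
        [3,4] "slowly" : (PP/S)/S
        [4,5] "from" : S
    [5,6] "map" : NP\S
  [6,7] "often" : S\NP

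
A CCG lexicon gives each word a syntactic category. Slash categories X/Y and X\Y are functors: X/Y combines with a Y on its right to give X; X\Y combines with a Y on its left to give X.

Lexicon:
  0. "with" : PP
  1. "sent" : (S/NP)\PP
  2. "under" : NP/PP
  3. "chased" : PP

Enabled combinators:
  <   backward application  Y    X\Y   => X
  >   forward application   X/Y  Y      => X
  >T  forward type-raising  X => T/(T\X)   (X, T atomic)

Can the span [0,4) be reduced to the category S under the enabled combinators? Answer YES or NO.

YES

[0,4] S   >
  [0,2] S/NP   <
    [0,1] "with" : PP
    [1,2] "sent" : (S/NP)\PP
  [2,4] NP   >
    [2,3] "under" : NP/PP
    [3,4] "chased" : PP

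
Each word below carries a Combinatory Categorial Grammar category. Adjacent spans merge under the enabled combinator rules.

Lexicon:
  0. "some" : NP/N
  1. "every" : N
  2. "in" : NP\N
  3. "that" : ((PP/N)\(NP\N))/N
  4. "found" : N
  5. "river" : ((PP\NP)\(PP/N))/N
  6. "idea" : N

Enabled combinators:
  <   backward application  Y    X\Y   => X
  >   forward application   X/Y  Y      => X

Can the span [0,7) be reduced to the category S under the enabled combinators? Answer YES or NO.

NP/N N NP\N ((PP/N)\(NP\N))/N N ((PP\NP)\(PP/N))/N N
CKY chart[0,7] = {PP}; S ∉ chart

NO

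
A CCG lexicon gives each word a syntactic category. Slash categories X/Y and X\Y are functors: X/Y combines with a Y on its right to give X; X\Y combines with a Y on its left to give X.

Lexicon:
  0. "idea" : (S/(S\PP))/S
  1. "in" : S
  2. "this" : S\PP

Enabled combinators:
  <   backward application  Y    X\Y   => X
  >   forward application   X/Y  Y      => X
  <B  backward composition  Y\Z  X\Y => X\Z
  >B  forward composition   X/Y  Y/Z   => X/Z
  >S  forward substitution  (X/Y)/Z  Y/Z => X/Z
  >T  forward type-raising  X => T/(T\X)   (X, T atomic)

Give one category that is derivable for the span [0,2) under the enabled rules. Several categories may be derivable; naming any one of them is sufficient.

S/(S\PP)

[0,3] S   >
  [0,2] S/(S\PP)   >
    [0,1] "idea" : (S/(S\PP))/S
    [1,2] "in" : S
  [2,3] "this" : S\PP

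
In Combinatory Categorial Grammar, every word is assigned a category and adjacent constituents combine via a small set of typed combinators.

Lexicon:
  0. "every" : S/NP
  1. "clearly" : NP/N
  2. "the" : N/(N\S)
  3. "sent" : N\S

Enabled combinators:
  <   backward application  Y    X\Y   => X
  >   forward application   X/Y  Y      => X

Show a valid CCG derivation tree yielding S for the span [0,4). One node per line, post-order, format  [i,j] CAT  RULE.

[0,4] S   >
  [0,1] "every" : S/NP
  [1,4] NP   >
    [1,2] "clearly" : NP/N
    [2,4] N   >
      [2,3] "the" : N/(N\S)
      [3,4] "sent" : N\S

[0,1] S/NP  lex  "every"
[1,2] NP/N  lex  "clearly"
[2,3] N/(N\S)  lex  "the"
[3,4] N\S  lex  "sent"
[2,4] N  >  k=3
[1,4] NP  >  k=2
[0,4] S  >  k=1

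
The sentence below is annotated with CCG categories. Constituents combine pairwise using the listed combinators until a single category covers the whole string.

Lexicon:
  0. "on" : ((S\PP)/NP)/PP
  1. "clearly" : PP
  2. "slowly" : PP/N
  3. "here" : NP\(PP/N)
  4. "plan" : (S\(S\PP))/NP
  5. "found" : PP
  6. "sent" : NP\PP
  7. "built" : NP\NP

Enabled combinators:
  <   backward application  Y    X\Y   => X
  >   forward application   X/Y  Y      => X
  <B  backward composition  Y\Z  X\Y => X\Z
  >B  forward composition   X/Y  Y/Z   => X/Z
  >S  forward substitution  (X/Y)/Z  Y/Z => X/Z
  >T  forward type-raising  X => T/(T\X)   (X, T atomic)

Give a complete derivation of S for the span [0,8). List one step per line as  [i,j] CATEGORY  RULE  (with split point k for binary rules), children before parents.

[0,1] ((S\PP)/NP)/PP  lex  "on"
[1,2] PP  lex  "clearly"
[0,2] (S\PP)/NP  >  k=1
[2,3] PP/N  lex  "slowly"
[3,4] NP\(PP/N)  lex  "here"
[2,4] NP  <  k=3
[0,4] S\PP  >  k=2
[4,5] (S\(S\PP))/NP  lex  "plan"
[5,6] PP  lex  "found"
[5,6] NP/(NP\PP)  >T
[6,7] NP\PP  lex  "sent"
[7,8] NP\NP  lex  "built"
[6,8] NP\PP  <B  k=7
[5,8] NP  >  k=6
[4,8] S\(S\PP)  >  k=5
[0,8] S  <  k=4

[0,8] S   <
  [0,4] S\PP   >
    [0,2] (S\PP)/NP   >
      [0,1] "on" : ((S\PP)/NP)/PP
      [1,2] "clearly" : PP
    [2,4] NP   <
      [2,3] "slowly" : PP/N
      [3,4] "here" : NP\(PP/N)
  [4,8] S\(S\PP)   >
    [4,5] "plan" : (S\(S\PP))/NP
    [5,8] NP   >
      [5,6] NP/(NP\PP)   >T
        [5,6] "found" : PP
      [6,8] NP\PP   <B
        [6,7] "sent" : NP\PP
        [7,8] "built" : NP\NP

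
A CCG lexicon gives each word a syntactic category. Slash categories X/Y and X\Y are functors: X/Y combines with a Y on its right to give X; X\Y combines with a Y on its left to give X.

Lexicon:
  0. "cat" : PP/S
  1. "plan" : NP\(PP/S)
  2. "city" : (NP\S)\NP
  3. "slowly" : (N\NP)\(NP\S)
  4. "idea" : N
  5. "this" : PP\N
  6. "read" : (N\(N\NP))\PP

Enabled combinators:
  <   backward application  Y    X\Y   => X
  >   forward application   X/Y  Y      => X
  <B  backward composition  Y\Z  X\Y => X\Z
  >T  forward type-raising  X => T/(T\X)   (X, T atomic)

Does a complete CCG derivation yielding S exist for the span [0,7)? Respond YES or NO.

NO

PP/S NP\(PP/S) (NP\S)\NP (N\NP)\(NP\S) N PP\N (N\(N\NP))\PP
CKY chart[0,7] = {N, N/(N\N), NP/(NP\N), PP/(PP\N), S/(S\N)}; S ∉ chart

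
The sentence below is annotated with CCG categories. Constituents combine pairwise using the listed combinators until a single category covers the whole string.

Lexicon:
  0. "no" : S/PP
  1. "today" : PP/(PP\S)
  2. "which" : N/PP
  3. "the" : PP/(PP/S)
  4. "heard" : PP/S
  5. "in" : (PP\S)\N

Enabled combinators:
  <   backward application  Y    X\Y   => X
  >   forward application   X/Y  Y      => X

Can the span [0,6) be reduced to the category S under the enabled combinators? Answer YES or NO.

[0,6] S   >
  [0,1] "no" : S/PP
  [1,6] PP   >
    [1,2] "today" : PP/(PP\S)
    [2,6] PP\S   <
      [2,5] N   >
        [2,3] "which" : N/PP
        [3,5] PP   >
          [3,4] "the" : PP/(PP/S)
          [4,5] "heard" : PP/S
      [5,6] "in" : (PP\S)\N

YES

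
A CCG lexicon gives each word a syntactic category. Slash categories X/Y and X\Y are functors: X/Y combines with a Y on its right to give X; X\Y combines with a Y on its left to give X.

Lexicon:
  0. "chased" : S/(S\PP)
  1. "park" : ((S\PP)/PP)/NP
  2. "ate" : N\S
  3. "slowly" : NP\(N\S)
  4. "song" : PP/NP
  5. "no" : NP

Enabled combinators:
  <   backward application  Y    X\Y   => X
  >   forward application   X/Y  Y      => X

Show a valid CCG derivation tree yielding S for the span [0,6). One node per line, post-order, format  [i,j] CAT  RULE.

[0,1] S/(S\PP)  lex  "chased"
[1,2] ((S\PP)/PP)/NP  lex  "park"
[2,3] N\S  lex  "ate"
[3,4] NP\(N\S)  lex  "slowly"
[2,4] NP  <  k=3
[1,4] (S\PP)/PP  >  k=2
[4,5] PP/NP  lex  "song"
[5,6] NP  lex  "no"
[4,6] PP  >  k=5
[1,6] S\PP  >  k=4
[0,6] S  >  k=1

[0,6] S   >
  [0,1] "chased" : S/(S\PP)
  [1,6] S\PP   >
    [1,4] (S\PP)/PP   >
      [1,2] "park" : ((S\PP)/PP)/NP
      [2,4] NP   <
        [2,3] "ate" : N\S
        [3,4] "slowly" : NP\(N\S)
    [4,6] PP   >
      [4,5] "song" : PP/NP
      [5,6] "no" : NP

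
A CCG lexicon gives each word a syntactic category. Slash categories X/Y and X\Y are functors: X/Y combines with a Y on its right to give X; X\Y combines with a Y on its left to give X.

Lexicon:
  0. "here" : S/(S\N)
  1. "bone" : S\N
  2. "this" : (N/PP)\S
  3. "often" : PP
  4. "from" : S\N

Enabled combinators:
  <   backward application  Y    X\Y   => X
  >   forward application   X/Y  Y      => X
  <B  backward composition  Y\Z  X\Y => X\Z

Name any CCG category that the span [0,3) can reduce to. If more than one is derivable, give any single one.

N/PP

[0,5] S   <
  [0,4] N   >
    [0,3] N/PP   <
      [0,2] S   >
        [0,1] "here" : S/(S\N)
        [1,2] "bone" : S\N
      [2,3] "this" : (N/PP)\S
    [3,4] "often" : PP
  [4,5] "from" : S\N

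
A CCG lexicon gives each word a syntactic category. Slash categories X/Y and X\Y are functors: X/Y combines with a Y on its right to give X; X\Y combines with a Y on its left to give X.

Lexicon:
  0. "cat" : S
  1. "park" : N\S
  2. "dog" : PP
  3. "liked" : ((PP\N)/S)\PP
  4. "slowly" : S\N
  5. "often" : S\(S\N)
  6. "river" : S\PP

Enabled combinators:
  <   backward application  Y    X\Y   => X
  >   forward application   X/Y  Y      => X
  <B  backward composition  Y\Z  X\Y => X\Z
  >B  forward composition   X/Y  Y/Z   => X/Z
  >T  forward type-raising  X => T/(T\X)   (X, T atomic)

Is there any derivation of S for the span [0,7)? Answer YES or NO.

YES

[0,7] S   <
  [0,6] PP   <
    [0,2] N   >
      [0,1] N/(N\S)   >T
        [0,1] "cat" : S
      [1,2] "park" : N\S
    [2,6] PP\N   >
      [2,4] (PP\N)/S   <
        [2,3] "dog" : PP
        [3,4] "liked" : ((PP\N)/S)\PP
      [4,6] S   <
        [4,5] "slowly" : S\N
        [5,6] "often" : S\(S\N)
  [6,7] "river" : S\PP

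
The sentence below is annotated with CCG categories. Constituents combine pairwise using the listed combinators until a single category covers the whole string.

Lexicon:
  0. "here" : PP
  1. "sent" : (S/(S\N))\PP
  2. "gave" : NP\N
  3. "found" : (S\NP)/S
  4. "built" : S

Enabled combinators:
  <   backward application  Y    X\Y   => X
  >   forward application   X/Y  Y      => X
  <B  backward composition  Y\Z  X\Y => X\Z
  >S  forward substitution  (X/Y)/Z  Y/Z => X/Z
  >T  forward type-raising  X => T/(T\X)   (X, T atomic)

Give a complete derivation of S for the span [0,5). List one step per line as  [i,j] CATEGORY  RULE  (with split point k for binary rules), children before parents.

[0,5] S   >
  [0,2] S/(S\N)   <
    [0,1] "here" : PP
    [1,2] "sent" : (S/(S\N))\PP
  [2,5] S\N   <B
    [2,3] "gave" : NP\N
    [3,5] S\NP   >
      [3,4] "found" : (S\NP)/S
      [4,5] "built" : S

[0,1] PP  lex  "here"
[1,2] (S/(S\N))\PP  lex  "sent"
[0,2] S/(S\N)  <  k=1
[2,3] NP\N  lex  "gave"
[3,4] (S\NP)/S  lex  "found"
[4,5] S  lex  "built"
[3,5] S\NP  >  k=4
[2,5] S\N  <B  k=3
[0,5] S  >  k=2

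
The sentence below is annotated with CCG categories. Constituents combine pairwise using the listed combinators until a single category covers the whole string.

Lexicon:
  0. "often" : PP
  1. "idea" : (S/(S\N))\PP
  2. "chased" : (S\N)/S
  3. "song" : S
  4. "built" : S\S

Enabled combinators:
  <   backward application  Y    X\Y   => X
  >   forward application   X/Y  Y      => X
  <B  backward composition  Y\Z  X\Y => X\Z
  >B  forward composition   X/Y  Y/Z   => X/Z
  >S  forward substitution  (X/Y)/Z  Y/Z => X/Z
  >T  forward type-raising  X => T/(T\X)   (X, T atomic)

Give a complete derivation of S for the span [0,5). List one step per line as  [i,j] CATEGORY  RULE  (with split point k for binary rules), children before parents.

[0,5] S   >
  [0,2] S/(S\N)   <
    [0,1] "often" : PP
    [1,2] "idea" : (S/(S\N))\PP
  [2,5] S\N   <B
    [2,4] S\N   >
      [2,3] "chased" : (S\N)/S
      [3,4] "song" : S
    [4,5] "built" : S\S

[0,1] PP  lex  "often"
[1,2] (S/(S\N))\PP  lex  "idea"
[0,2] S/(S\N)  <  k=1
[2,3] (S\N)/S  lex  "chased"
[3,4] S  lex  "song"
[2,4] S\N  >  k=3
[4,5] S\S  lex  "built"
[2,5] S\N  <B  k=4
[0,5] S  >  k=2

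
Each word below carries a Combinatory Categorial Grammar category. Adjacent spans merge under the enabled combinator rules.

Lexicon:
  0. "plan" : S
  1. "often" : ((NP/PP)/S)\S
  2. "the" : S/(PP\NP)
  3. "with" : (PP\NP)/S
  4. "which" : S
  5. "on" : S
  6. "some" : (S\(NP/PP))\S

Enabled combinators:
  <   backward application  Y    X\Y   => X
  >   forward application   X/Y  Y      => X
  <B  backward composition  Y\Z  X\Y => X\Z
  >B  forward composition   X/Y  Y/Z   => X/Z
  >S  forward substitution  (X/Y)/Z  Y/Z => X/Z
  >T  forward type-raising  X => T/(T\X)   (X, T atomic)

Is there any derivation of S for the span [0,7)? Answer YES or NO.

YES

[0,7] S   <
  [0,5] NP/PP   >
    [0,2] (NP/PP)/S   <
      [0,1] "plan" : S
      [1,2] "often" : ((NP/PP)/S)\S
    [2,5] S   >
      [2,3] "the" : S/(PP\NP)
      [3,5] PP\NP   >
        [3,4] "with" : (PP\NP)/S
        [4,5] "which" : S
  [5,7] S\(NP/PP)   <
    [5,6] "on" : S
    [6,7] "some" : (S\(NP/PP))\S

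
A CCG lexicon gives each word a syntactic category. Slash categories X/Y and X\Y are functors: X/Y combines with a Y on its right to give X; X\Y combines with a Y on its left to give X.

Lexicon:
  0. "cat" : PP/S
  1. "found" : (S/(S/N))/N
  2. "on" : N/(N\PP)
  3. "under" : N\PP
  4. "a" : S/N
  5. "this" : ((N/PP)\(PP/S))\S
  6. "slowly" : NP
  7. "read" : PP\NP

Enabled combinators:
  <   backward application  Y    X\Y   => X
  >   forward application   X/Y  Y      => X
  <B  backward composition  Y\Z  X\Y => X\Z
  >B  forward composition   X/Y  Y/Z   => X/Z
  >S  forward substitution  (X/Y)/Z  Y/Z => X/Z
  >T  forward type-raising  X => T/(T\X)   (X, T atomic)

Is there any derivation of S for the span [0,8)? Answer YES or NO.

NO

PP/S (S/(S/N))/N N/(N\PP) N\PP S/N ((N/PP)\(PP/S))\S NP PP\NP
CKY chart[0,8] = {N, N/(N\N), N/(PP\PP), NP/(NP\N), PP/(PP\N), S/(S\N)}; S ∉ chart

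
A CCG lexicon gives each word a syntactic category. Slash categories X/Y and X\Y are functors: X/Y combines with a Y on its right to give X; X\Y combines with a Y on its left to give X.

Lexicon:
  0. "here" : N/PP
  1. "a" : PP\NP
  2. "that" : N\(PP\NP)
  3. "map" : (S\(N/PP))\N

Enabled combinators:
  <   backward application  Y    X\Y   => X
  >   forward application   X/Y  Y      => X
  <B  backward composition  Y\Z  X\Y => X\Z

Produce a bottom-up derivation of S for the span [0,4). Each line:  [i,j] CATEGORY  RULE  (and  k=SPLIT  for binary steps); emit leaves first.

[0,4] S   <
  [0,1] "here" : N/PP
  [1,4] S\(N/PP)   <
    [1,3] N   <
      [1,2] "a" : PP\NP
      [2,3] "that" : N\(PP\NP)
    [3,4] "map" : (S\(N/PP))\N

[0,1] N/PP  lex  "here"
[1,2] PP\NP  lex  "a"
[2,3] N\(PP\NP)  lex  "that"
[1,3] N  <  k=2
[3,4] (S\(N/PP))\N  lex  "map"
[1,4] S\(N/PP)  <  k=3
[0,4] S  <  k=1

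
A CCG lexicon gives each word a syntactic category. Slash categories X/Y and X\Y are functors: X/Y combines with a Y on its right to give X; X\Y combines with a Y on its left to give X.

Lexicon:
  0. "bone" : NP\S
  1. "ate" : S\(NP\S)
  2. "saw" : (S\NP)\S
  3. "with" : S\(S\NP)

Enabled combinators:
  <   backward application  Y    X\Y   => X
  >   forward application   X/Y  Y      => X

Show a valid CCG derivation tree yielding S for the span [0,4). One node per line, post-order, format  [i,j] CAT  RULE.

[0,4] S   <
  [0,3] S\NP   <
    [0,2] S   <
      [0,1] "bone" : NP\S
      [1,2] "ate" : S\(NP\S)
    [2,3] "saw" : (S\NP)\S
  [3,4] "with" : S\(S\NP)

[0,1] NP\S  lex  "bone"
[1,2] S\(NP\S)  lex  "ate"
[0,2] S  <  k=1
[2,3] (S\NP)\S  lex  "saw"
[0,3] S\NP  <  k=2
[3,4] S\(S\NP)  lex  "with"
[0,4] S  <  k=3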